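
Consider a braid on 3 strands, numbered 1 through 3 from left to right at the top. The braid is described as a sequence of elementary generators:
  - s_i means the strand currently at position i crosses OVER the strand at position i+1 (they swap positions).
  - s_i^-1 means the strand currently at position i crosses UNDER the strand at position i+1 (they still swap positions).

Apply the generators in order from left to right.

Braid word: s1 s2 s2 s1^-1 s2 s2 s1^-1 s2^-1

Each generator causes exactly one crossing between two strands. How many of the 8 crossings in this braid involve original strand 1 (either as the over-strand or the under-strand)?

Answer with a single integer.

Gen 1: crossing 1x2. Involves strand 1? yes. Count so far: 1
Gen 2: crossing 1x3. Involves strand 1? yes. Count so far: 2
Gen 3: crossing 3x1. Involves strand 1? yes. Count so far: 3
Gen 4: crossing 2x1. Involves strand 1? yes. Count so far: 4
Gen 5: crossing 2x3. Involves strand 1? no. Count so far: 4
Gen 6: crossing 3x2. Involves strand 1? no. Count so far: 4
Gen 7: crossing 1x2. Involves strand 1? yes. Count so far: 5
Gen 8: crossing 1x3. Involves strand 1? yes. Count so far: 6

Answer: 6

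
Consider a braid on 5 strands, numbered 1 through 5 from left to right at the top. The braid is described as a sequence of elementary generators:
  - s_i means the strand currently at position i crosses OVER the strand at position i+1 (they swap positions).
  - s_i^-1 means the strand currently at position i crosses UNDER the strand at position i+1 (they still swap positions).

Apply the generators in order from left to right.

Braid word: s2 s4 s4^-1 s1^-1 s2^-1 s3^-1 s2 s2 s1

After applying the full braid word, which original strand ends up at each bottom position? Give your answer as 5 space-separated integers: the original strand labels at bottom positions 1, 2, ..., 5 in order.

Answer: 2 3 4 1 5

Derivation:
Gen 1 (s2): strand 2 crosses over strand 3. Perm now: [1 3 2 4 5]
Gen 2 (s4): strand 4 crosses over strand 5. Perm now: [1 3 2 5 4]
Gen 3 (s4^-1): strand 5 crosses under strand 4. Perm now: [1 3 2 4 5]
Gen 4 (s1^-1): strand 1 crosses under strand 3. Perm now: [3 1 2 4 5]
Gen 5 (s2^-1): strand 1 crosses under strand 2. Perm now: [3 2 1 4 5]
Gen 6 (s3^-1): strand 1 crosses under strand 4. Perm now: [3 2 4 1 5]
Gen 7 (s2): strand 2 crosses over strand 4. Perm now: [3 4 2 1 5]
Gen 8 (s2): strand 4 crosses over strand 2. Perm now: [3 2 4 1 5]
Gen 9 (s1): strand 3 crosses over strand 2. Perm now: [2 3 4 1 5]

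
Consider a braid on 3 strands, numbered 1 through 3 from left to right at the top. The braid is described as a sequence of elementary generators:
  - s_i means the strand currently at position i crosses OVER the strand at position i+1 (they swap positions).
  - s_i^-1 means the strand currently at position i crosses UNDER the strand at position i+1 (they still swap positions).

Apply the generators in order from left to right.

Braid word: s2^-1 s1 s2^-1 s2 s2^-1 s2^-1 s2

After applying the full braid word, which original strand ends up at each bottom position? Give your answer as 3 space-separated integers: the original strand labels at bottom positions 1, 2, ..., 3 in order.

Gen 1 (s2^-1): strand 2 crosses under strand 3. Perm now: [1 3 2]
Gen 2 (s1): strand 1 crosses over strand 3. Perm now: [3 1 2]
Gen 3 (s2^-1): strand 1 crosses under strand 2. Perm now: [3 2 1]
Gen 4 (s2): strand 2 crosses over strand 1. Perm now: [3 1 2]
Gen 5 (s2^-1): strand 1 crosses under strand 2. Perm now: [3 2 1]
Gen 6 (s2^-1): strand 2 crosses under strand 1. Perm now: [3 1 2]
Gen 7 (s2): strand 1 crosses over strand 2. Perm now: [3 2 1]

Answer: 3 2 1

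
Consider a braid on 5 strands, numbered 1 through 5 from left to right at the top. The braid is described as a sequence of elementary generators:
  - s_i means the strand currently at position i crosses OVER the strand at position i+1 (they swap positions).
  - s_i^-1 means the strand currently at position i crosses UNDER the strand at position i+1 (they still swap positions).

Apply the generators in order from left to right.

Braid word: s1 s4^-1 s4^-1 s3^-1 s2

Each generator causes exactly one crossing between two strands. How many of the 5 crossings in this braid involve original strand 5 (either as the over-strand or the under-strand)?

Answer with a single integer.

Gen 1: crossing 1x2. Involves strand 5? no. Count so far: 0
Gen 2: crossing 4x5. Involves strand 5? yes. Count so far: 1
Gen 3: crossing 5x4. Involves strand 5? yes. Count so far: 2
Gen 4: crossing 3x4. Involves strand 5? no. Count so far: 2
Gen 5: crossing 1x4. Involves strand 5? no. Count so far: 2

Answer: 2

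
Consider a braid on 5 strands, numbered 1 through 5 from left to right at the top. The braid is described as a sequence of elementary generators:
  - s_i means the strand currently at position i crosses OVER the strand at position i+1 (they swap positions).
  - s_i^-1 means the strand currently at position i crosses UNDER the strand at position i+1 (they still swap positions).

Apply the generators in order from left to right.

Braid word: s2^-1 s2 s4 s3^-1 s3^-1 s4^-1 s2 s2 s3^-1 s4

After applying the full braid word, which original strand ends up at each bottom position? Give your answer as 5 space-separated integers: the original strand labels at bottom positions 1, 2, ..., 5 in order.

Gen 1 (s2^-1): strand 2 crosses under strand 3. Perm now: [1 3 2 4 5]
Gen 2 (s2): strand 3 crosses over strand 2. Perm now: [1 2 3 4 5]
Gen 3 (s4): strand 4 crosses over strand 5. Perm now: [1 2 3 5 4]
Gen 4 (s3^-1): strand 3 crosses under strand 5. Perm now: [1 2 5 3 4]
Gen 5 (s3^-1): strand 5 crosses under strand 3. Perm now: [1 2 3 5 4]
Gen 6 (s4^-1): strand 5 crosses under strand 4. Perm now: [1 2 3 4 5]
Gen 7 (s2): strand 2 crosses over strand 3. Perm now: [1 3 2 4 5]
Gen 8 (s2): strand 3 crosses over strand 2. Perm now: [1 2 3 4 5]
Gen 9 (s3^-1): strand 3 crosses under strand 4. Perm now: [1 2 4 3 5]
Gen 10 (s4): strand 3 crosses over strand 5. Perm now: [1 2 4 5 3]

Answer: 1 2 4 5 3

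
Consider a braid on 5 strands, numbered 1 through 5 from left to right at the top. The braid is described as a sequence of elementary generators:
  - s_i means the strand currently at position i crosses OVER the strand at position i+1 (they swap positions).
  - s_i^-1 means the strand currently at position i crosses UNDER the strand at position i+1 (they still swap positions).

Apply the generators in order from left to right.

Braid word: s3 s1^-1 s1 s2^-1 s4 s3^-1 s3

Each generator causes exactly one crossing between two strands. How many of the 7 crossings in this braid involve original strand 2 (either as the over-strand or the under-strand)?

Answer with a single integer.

Gen 1: crossing 3x4. Involves strand 2? no. Count so far: 0
Gen 2: crossing 1x2. Involves strand 2? yes. Count so far: 1
Gen 3: crossing 2x1. Involves strand 2? yes. Count so far: 2
Gen 4: crossing 2x4. Involves strand 2? yes. Count so far: 3
Gen 5: crossing 3x5. Involves strand 2? no. Count so far: 3
Gen 6: crossing 2x5. Involves strand 2? yes. Count so far: 4
Gen 7: crossing 5x2. Involves strand 2? yes. Count so far: 5

Answer: 5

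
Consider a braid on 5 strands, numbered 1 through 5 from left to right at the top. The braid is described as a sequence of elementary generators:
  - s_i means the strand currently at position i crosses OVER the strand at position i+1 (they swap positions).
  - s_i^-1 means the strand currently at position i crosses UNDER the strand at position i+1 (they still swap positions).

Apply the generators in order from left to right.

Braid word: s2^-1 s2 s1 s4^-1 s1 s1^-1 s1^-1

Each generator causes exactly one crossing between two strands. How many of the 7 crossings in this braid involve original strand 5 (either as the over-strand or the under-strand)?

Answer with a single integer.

Answer: 1

Derivation:
Gen 1: crossing 2x3. Involves strand 5? no. Count so far: 0
Gen 2: crossing 3x2. Involves strand 5? no. Count so far: 0
Gen 3: crossing 1x2. Involves strand 5? no. Count so far: 0
Gen 4: crossing 4x5. Involves strand 5? yes. Count so far: 1
Gen 5: crossing 2x1. Involves strand 5? no. Count so far: 1
Gen 6: crossing 1x2. Involves strand 5? no. Count so far: 1
Gen 7: crossing 2x1. Involves strand 5? no. Count so far: 1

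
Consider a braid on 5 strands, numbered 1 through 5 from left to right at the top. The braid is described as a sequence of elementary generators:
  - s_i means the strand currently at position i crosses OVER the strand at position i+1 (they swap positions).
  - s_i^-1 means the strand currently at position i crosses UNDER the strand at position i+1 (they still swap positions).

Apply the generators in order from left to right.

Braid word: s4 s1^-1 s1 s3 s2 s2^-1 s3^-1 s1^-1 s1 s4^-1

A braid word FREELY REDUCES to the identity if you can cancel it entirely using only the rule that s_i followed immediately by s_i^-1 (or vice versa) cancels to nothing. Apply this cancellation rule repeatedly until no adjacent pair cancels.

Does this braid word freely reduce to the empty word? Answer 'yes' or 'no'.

Answer: yes

Derivation:
Gen 1 (s4): push. Stack: [s4]
Gen 2 (s1^-1): push. Stack: [s4 s1^-1]
Gen 3 (s1): cancels prior s1^-1. Stack: [s4]
Gen 4 (s3): push. Stack: [s4 s3]
Gen 5 (s2): push. Stack: [s4 s3 s2]
Gen 6 (s2^-1): cancels prior s2. Stack: [s4 s3]
Gen 7 (s3^-1): cancels prior s3. Stack: [s4]
Gen 8 (s1^-1): push. Stack: [s4 s1^-1]
Gen 9 (s1): cancels prior s1^-1. Stack: [s4]
Gen 10 (s4^-1): cancels prior s4. Stack: []
Reduced word: (empty)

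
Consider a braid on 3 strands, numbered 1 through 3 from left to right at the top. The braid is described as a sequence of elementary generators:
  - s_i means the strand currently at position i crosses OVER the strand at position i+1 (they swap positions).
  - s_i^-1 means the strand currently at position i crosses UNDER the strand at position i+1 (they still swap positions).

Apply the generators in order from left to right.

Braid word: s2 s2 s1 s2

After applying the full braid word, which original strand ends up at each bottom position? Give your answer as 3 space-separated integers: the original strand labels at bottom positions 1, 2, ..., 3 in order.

Answer: 2 3 1

Derivation:
Gen 1 (s2): strand 2 crosses over strand 3. Perm now: [1 3 2]
Gen 2 (s2): strand 3 crosses over strand 2. Perm now: [1 2 3]
Gen 3 (s1): strand 1 crosses over strand 2. Perm now: [2 1 3]
Gen 4 (s2): strand 1 crosses over strand 3. Perm now: [2 3 1]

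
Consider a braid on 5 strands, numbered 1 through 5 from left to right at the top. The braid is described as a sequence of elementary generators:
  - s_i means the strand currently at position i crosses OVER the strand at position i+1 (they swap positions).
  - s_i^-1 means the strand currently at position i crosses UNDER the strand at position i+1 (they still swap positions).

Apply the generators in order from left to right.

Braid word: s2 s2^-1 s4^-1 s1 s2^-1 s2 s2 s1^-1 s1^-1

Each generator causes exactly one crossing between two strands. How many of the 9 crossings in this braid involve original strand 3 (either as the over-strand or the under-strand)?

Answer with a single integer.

Answer: 7

Derivation:
Gen 1: crossing 2x3. Involves strand 3? yes. Count so far: 1
Gen 2: crossing 3x2. Involves strand 3? yes. Count so far: 2
Gen 3: crossing 4x5. Involves strand 3? no. Count so far: 2
Gen 4: crossing 1x2. Involves strand 3? no. Count so far: 2
Gen 5: crossing 1x3. Involves strand 3? yes. Count so far: 3
Gen 6: crossing 3x1. Involves strand 3? yes. Count so far: 4
Gen 7: crossing 1x3. Involves strand 3? yes. Count so far: 5
Gen 8: crossing 2x3. Involves strand 3? yes. Count so far: 6
Gen 9: crossing 3x2. Involves strand 3? yes. Count so far: 7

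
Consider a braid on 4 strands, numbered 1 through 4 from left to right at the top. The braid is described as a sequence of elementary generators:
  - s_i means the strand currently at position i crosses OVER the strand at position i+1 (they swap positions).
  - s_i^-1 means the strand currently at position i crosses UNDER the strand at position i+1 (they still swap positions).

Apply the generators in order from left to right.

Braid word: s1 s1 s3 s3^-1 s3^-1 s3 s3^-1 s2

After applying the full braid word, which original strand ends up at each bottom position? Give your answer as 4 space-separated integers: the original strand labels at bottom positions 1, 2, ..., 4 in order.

Answer: 1 4 2 3

Derivation:
Gen 1 (s1): strand 1 crosses over strand 2. Perm now: [2 1 3 4]
Gen 2 (s1): strand 2 crosses over strand 1. Perm now: [1 2 3 4]
Gen 3 (s3): strand 3 crosses over strand 4. Perm now: [1 2 4 3]
Gen 4 (s3^-1): strand 4 crosses under strand 3. Perm now: [1 2 3 4]
Gen 5 (s3^-1): strand 3 crosses under strand 4. Perm now: [1 2 4 3]
Gen 6 (s3): strand 4 crosses over strand 3. Perm now: [1 2 3 4]
Gen 7 (s3^-1): strand 3 crosses under strand 4. Perm now: [1 2 4 3]
Gen 8 (s2): strand 2 crosses over strand 4. Perm now: [1 4 2 3]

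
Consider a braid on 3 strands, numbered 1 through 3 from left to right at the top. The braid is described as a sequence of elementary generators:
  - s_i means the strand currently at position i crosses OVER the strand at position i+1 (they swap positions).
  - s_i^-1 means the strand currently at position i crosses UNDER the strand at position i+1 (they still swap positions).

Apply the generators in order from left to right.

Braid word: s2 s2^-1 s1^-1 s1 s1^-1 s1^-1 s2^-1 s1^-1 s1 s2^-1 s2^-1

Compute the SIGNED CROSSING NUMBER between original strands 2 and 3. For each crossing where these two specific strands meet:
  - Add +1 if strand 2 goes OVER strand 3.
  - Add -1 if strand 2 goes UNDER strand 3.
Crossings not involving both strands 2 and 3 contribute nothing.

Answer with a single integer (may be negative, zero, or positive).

Answer: 1

Derivation:
Gen 1: 2 over 3. Both 2&3? yes. Contrib: +1. Sum: 1
Gen 2: 3 under 2. Both 2&3? yes. Contrib: +1. Sum: 2
Gen 3: crossing 1x2. Both 2&3? no. Sum: 2
Gen 4: crossing 2x1. Both 2&3? no. Sum: 2
Gen 5: crossing 1x2. Both 2&3? no. Sum: 2
Gen 6: crossing 2x1. Both 2&3? no. Sum: 2
Gen 7: 2 under 3. Both 2&3? yes. Contrib: -1. Sum: 1
Gen 8: crossing 1x3. Both 2&3? no. Sum: 1
Gen 9: crossing 3x1. Both 2&3? no. Sum: 1
Gen 10: 3 under 2. Both 2&3? yes. Contrib: +1. Sum: 2
Gen 11: 2 under 3. Both 2&3? yes. Contrib: -1. Sum: 1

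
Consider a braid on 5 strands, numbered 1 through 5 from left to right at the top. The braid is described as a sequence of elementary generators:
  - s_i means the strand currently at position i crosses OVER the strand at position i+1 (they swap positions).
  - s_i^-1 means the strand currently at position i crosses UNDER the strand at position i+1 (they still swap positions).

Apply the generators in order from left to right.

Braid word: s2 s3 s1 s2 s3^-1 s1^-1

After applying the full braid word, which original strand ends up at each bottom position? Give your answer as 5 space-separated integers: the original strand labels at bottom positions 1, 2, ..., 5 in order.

Answer: 4 3 2 1 5

Derivation:
Gen 1 (s2): strand 2 crosses over strand 3. Perm now: [1 3 2 4 5]
Gen 2 (s3): strand 2 crosses over strand 4. Perm now: [1 3 4 2 5]
Gen 3 (s1): strand 1 crosses over strand 3. Perm now: [3 1 4 2 5]
Gen 4 (s2): strand 1 crosses over strand 4. Perm now: [3 4 1 2 5]
Gen 5 (s3^-1): strand 1 crosses under strand 2. Perm now: [3 4 2 1 5]
Gen 6 (s1^-1): strand 3 crosses under strand 4. Perm now: [4 3 2 1 5]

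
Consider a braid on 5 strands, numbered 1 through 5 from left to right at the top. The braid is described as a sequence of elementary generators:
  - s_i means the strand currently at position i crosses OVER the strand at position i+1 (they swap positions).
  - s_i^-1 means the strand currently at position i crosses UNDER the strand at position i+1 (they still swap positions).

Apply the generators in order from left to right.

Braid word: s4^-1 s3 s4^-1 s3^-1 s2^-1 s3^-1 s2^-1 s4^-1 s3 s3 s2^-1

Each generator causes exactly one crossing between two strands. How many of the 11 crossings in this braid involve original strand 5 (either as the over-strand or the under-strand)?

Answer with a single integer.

Gen 1: crossing 4x5. Involves strand 5? yes. Count so far: 1
Gen 2: crossing 3x5. Involves strand 5? yes. Count so far: 2
Gen 3: crossing 3x4. Involves strand 5? no. Count so far: 2
Gen 4: crossing 5x4. Involves strand 5? yes. Count so far: 3
Gen 5: crossing 2x4. Involves strand 5? no. Count so far: 3
Gen 6: crossing 2x5. Involves strand 5? yes. Count so far: 4
Gen 7: crossing 4x5. Involves strand 5? yes. Count so far: 5
Gen 8: crossing 2x3. Involves strand 5? no. Count so far: 5
Gen 9: crossing 4x3. Involves strand 5? no. Count so far: 5
Gen 10: crossing 3x4. Involves strand 5? no. Count so far: 5
Gen 11: crossing 5x4. Involves strand 5? yes. Count so far: 6

Answer: 6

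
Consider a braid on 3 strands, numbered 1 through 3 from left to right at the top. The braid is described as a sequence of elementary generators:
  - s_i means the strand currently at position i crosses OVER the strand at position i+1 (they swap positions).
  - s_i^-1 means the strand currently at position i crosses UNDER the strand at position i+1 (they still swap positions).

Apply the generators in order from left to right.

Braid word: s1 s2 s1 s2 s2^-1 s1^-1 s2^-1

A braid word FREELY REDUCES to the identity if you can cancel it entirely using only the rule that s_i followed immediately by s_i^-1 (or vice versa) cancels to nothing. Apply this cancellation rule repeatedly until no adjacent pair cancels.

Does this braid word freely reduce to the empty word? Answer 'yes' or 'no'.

Answer: no

Derivation:
Gen 1 (s1): push. Stack: [s1]
Gen 2 (s2): push. Stack: [s1 s2]
Gen 3 (s1): push. Stack: [s1 s2 s1]
Gen 4 (s2): push. Stack: [s1 s2 s1 s2]
Gen 5 (s2^-1): cancels prior s2. Stack: [s1 s2 s1]
Gen 6 (s1^-1): cancels prior s1. Stack: [s1 s2]
Gen 7 (s2^-1): cancels prior s2. Stack: [s1]
Reduced word: s1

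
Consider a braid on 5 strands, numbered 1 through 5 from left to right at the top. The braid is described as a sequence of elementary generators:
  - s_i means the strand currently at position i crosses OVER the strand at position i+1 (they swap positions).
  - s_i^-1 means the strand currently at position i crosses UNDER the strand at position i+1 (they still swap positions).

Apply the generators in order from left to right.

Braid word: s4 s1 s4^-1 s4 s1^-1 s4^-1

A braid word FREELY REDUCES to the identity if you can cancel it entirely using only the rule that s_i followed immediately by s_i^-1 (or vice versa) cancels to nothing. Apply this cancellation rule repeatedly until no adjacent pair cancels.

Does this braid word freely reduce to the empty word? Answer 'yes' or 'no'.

Answer: yes

Derivation:
Gen 1 (s4): push. Stack: [s4]
Gen 2 (s1): push. Stack: [s4 s1]
Gen 3 (s4^-1): push. Stack: [s4 s1 s4^-1]
Gen 4 (s4): cancels prior s4^-1. Stack: [s4 s1]
Gen 5 (s1^-1): cancels prior s1. Stack: [s4]
Gen 6 (s4^-1): cancels prior s4. Stack: []
Reduced word: (empty)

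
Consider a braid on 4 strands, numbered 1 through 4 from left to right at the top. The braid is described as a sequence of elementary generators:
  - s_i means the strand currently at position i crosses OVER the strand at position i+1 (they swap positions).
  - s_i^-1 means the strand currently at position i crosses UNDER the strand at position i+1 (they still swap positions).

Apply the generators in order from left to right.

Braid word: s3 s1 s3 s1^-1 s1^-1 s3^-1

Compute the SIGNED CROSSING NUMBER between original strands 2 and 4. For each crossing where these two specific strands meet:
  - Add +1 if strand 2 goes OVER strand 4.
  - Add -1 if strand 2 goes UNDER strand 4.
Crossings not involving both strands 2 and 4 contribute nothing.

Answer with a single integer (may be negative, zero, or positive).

Answer: 0

Derivation:
Gen 1: crossing 3x4. Both 2&4? no. Sum: 0
Gen 2: crossing 1x2. Both 2&4? no. Sum: 0
Gen 3: crossing 4x3. Both 2&4? no. Sum: 0
Gen 4: crossing 2x1. Both 2&4? no. Sum: 0
Gen 5: crossing 1x2. Both 2&4? no. Sum: 0
Gen 6: crossing 3x4. Both 2&4? no. Sum: 0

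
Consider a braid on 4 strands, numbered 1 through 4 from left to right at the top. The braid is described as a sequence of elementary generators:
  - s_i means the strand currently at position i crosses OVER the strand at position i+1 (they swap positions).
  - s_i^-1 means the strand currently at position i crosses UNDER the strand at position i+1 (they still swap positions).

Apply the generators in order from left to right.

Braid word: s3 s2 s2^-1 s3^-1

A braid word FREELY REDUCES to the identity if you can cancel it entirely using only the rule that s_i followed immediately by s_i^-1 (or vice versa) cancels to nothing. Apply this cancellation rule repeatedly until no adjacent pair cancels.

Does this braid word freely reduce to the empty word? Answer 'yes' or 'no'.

Answer: yes

Derivation:
Gen 1 (s3): push. Stack: [s3]
Gen 2 (s2): push. Stack: [s3 s2]
Gen 3 (s2^-1): cancels prior s2. Stack: [s3]
Gen 4 (s3^-1): cancels prior s3. Stack: []
Reduced word: (empty)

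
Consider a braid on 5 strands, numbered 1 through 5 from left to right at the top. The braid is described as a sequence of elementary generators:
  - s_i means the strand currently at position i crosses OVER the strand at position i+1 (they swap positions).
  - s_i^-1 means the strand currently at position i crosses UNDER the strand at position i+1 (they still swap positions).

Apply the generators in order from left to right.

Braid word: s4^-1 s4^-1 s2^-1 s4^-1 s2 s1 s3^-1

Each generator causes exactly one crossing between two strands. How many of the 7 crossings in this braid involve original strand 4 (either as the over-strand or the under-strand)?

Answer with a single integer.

Answer: 3

Derivation:
Gen 1: crossing 4x5. Involves strand 4? yes. Count so far: 1
Gen 2: crossing 5x4. Involves strand 4? yes. Count so far: 2
Gen 3: crossing 2x3. Involves strand 4? no. Count so far: 2
Gen 4: crossing 4x5. Involves strand 4? yes. Count so far: 3
Gen 5: crossing 3x2. Involves strand 4? no. Count so far: 3
Gen 6: crossing 1x2. Involves strand 4? no. Count so far: 3
Gen 7: crossing 3x5. Involves strand 4? no. Count so far: 3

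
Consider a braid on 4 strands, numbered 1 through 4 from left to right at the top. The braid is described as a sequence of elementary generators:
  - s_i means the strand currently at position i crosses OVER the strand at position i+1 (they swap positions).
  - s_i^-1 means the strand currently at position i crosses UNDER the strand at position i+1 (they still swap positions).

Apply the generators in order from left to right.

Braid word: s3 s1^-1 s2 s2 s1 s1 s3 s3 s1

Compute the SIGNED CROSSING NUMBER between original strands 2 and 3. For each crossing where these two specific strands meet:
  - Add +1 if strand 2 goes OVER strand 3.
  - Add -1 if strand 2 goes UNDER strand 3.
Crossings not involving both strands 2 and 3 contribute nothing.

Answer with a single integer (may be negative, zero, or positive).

Answer: 0

Derivation:
Gen 1: crossing 3x4. Both 2&3? no. Sum: 0
Gen 2: crossing 1x2. Both 2&3? no. Sum: 0
Gen 3: crossing 1x4. Both 2&3? no. Sum: 0
Gen 4: crossing 4x1. Both 2&3? no. Sum: 0
Gen 5: crossing 2x1. Both 2&3? no. Sum: 0
Gen 6: crossing 1x2. Both 2&3? no. Sum: 0
Gen 7: crossing 4x3. Both 2&3? no. Sum: 0
Gen 8: crossing 3x4. Both 2&3? no. Sum: 0
Gen 9: crossing 2x1. Both 2&3? no. Sum: 0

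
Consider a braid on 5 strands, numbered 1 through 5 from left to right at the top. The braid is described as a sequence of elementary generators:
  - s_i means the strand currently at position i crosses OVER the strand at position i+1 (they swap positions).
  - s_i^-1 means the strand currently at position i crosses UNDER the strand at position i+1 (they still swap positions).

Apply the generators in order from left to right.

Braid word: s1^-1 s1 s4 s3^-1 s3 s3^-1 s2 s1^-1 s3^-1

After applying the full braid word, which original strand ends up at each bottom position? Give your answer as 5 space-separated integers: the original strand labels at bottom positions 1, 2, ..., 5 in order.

Gen 1 (s1^-1): strand 1 crosses under strand 2. Perm now: [2 1 3 4 5]
Gen 2 (s1): strand 2 crosses over strand 1. Perm now: [1 2 3 4 5]
Gen 3 (s4): strand 4 crosses over strand 5. Perm now: [1 2 3 5 4]
Gen 4 (s3^-1): strand 3 crosses under strand 5. Perm now: [1 2 5 3 4]
Gen 5 (s3): strand 5 crosses over strand 3. Perm now: [1 2 3 5 4]
Gen 6 (s3^-1): strand 3 crosses under strand 5. Perm now: [1 2 5 3 4]
Gen 7 (s2): strand 2 crosses over strand 5. Perm now: [1 5 2 3 4]
Gen 8 (s1^-1): strand 1 crosses under strand 5. Perm now: [5 1 2 3 4]
Gen 9 (s3^-1): strand 2 crosses under strand 3. Perm now: [5 1 3 2 4]

Answer: 5 1 3 2 4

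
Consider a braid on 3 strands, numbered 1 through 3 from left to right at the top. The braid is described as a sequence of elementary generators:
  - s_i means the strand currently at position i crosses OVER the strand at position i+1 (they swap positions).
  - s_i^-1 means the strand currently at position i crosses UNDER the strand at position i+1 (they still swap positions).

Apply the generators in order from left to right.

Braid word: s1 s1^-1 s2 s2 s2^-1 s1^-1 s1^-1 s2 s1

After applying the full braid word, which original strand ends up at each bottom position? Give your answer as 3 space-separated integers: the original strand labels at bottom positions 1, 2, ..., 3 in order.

Gen 1 (s1): strand 1 crosses over strand 2. Perm now: [2 1 3]
Gen 2 (s1^-1): strand 2 crosses under strand 1. Perm now: [1 2 3]
Gen 3 (s2): strand 2 crosses over strand 3. Perm now: [1 3 2]
Gen 4 (s2): strand 3 crosses over strand 2. Perm now: [1 2 3]
Gen 5 (s2^-1): strand 2 crosses under strand 3. Perm now: [1 3 2]
Gen 6 (s1^-1): strand 1 crosses under strand 3. Perm now: [3 1 2]
Gen 7 (s1^-1): strand 3 crosses under strand 1. Perm now: [1 3 2]
Gen 8 (s2): strand 3 crosses over strand 2. Perm now: [1 2 3]
Gen 9 (s1): strand 1 crosses over strand 2. Perm now: [2 1 3]

Answer: 2 1 3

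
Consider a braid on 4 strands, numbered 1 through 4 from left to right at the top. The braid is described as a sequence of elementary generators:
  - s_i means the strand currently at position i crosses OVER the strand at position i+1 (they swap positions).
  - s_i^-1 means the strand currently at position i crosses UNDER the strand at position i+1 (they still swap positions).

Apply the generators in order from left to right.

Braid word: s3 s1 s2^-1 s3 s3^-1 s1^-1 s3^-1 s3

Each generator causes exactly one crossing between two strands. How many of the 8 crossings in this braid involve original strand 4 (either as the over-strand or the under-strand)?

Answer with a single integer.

Answer: 3

Derivation:
Gen 1: crossing 3x4. Involves strand 4? yes. Count so far: 1
Gen 2: crossing 1x2. Involves strand 4? no. Count so far: 1
Gen 3: crossing 1x4. Involves strand 4? yes. Count so far: 2
Gen 4: crossing 1x3. Involves strand 4? no. Count so far: 2
Gen 5: crossing 3x1. Involves strand 4? no. Count so far: 2
Gen 6: crossing 2x4. Involves strand 4? yes. Count so far: 3
Gen 7: crossing 1x3. Involves strand 4? no. Count so far: 3
Gen 8: crossing 3x1. Involves strand 4? no. Count so far: 3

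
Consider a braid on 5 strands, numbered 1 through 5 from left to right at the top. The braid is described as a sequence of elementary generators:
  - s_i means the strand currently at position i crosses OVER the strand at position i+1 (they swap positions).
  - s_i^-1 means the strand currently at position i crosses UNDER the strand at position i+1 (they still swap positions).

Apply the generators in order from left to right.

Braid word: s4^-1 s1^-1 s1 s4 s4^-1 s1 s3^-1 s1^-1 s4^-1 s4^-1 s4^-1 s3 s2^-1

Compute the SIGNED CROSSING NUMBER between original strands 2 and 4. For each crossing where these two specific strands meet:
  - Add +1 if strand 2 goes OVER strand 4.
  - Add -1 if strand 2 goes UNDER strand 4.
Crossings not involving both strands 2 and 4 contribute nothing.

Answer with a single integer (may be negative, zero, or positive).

Gen 1: crossing 4x5. Both 2&4? no. Sum: 0
Gen 2: crossing 1x2. Both 2&4? no. Sum: 0
Gen 3: crossing 2x1. Both 2&4? no. Sum: 0
Gen 4: crossing 5x4. Both 2&4? no. Sum: 0
Gen 5: crossing 4x5. Both 2&4? no. Sum: 0
Gen 6: crossing 1x2. Both 2&4? no. Sum: 0
Gen 7: crossing 3x5. Both 2&4? no. Sum: 0
Gen 8: crossing 2x1. Both 2&4? no. Sum: 0
Gen 9: crossing 3x4. Both 2&4? no. Sum: 0
Gen 10: crossing 4x3. Both 2&4? no. Sum: 0
Gen 11: crossing 3x4. Both 2&4? no. Sum: 0
Gen 12: crossing 5x4. Both 2&4? no. Sum: 0
Gen 13: 2 under 4. Both 2&4? yes. Contrib: -1. Sum: -1

Answer: -1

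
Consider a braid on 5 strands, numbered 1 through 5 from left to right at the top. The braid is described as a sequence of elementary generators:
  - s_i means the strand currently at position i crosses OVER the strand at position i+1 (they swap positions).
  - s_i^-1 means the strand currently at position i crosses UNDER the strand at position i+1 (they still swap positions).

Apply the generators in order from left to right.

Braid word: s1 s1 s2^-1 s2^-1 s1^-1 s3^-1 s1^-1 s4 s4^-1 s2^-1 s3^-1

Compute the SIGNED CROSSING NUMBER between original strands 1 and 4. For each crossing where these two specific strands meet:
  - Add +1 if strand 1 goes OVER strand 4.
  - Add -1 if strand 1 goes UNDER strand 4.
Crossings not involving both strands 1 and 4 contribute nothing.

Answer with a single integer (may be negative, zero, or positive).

Gen 1: crossing 1x2. Both 1&4? no. Sum: 0
Gen 2: crossing 2x1. Both 1&4? no. Sum: 0
Gen 3: crossing 2x3. Both 1&4? no. Sum: 0
Gen 4: crossing 3x2. Both 1&4? no. Sum: 0
Gen 5: crossing 1x2. Both 1&4? no. Sum: 0
Gen 6: crossing 3x4. Both 1&4? no. Sum: 0
Gen 7: crossing 2x1. Both 1&4? no. Sum: 0
Gen 8: crossing 3x5. Both 1&4? no. Sum: 0
Gen 9: crossing 5x3. Both 1&4? no. Sum: 0
Gen 10: crossing 2x4. Both 1&4? no. Sum: 0
Gen 11: crossing 2x3. Both 1&4? no. Sum: 0

Answer: 0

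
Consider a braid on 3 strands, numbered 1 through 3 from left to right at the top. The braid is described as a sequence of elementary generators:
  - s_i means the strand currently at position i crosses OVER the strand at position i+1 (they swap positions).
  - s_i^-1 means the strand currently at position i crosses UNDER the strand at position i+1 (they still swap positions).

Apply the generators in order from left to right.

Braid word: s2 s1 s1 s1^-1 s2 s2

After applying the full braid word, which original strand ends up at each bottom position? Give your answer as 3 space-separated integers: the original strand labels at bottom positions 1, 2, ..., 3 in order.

Answer: 3 1 2

Derivation:
Gen 1 (s2): strand 2 crosses over strand 3. Perm now: [1 3 2]
Gen 2 (s1): strand 1 crosses over strand 3. Perm now: [3 1 2]
Gen 3 (s1): strand 3 crosses over strand 1. Perm now: [1 3 2]
Gen 4 (s1^-1): strand 1 crosses under strand 3. Perm now: [3 1 2]
Gen 5 (s2): strand 1 crosses over strand 2. Perm now: [3 2 1]
Gen 6 (s2): strand 2 crosses over strand 1. Perm now: [3 1 2]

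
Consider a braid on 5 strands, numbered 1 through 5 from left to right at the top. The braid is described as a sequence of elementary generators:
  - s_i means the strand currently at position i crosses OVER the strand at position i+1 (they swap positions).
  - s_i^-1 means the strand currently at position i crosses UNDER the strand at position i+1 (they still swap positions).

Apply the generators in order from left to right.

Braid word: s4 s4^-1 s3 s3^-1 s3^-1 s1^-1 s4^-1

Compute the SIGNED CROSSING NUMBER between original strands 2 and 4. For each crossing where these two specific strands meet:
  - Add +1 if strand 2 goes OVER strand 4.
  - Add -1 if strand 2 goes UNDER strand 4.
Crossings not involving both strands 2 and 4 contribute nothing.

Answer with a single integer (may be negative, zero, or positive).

Answer: 0

Derivation:
Gen 1: crossing 4x5. Both 2&4? no. Sum: 0
Gen 2: crossing 5x4. Both 2&4? no. Sum: 0
Gen 3: crossing 3x4. Both 2&4? no. Sum: 0
Gen 4: crossing 4x3. Both 2&4? no. Sum: 0
Gen 5: crossing 3x4. Both 2&4? no. Sum: 0
Gen 6: crossing 1x2. Both 2&4? no. Sum: 0
Gen 7: crossing 3x5. Both 2&4? no. Sum: 0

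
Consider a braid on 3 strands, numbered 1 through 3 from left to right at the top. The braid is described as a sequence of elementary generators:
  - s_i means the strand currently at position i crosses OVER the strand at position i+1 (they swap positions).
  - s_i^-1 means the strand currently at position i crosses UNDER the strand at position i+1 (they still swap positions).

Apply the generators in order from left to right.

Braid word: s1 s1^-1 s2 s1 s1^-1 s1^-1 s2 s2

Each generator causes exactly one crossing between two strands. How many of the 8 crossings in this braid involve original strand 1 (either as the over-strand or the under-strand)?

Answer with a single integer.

Gen 1: crossing 1x2. Involves strand 1? yes. Count so far: 1
Gen 2: crossing 2x1. Involves strand 1? yes. Count so far: 2
Gen 3: crossing 2x3. Involves strand 1? no. Count so far: 2
Gen 4: crossing 1x3. Involves strand 1? yes. Count so far: 3
Gen 5: crossing 3x1. Involves strand 1? yes. Count so far: 4
Gen 6: crossing 1x3. Involves strand 1? yes. Count so far: 5
Gen 7: crossing 1x2. Involves strand 1? yes. Count so far: 6
Gen 8: crossing 2x1. Involves strand 1? yes. Count so far: 7

Answer: 7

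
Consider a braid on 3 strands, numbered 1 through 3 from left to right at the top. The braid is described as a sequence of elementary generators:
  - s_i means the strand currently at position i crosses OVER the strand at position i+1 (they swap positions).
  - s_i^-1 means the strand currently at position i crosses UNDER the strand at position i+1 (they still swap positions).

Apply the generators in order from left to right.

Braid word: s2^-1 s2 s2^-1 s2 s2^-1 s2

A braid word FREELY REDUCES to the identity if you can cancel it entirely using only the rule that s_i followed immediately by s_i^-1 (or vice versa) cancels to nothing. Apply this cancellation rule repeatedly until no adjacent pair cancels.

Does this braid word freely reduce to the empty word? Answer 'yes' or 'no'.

Gen 1 (s2^-1): push. Stack: [s2^-1]
Gen 2 (s2): cancels prior s2^-1. Stack: []
Gen 3 (s2^-1): push. Stack: [s2^-1]
Gen 4 (s2): cancels prior s2^-1. Stack: []
Gen 5 (s2^-1): push. Stack: [s2^-1]
Gen 6 (s2): cancels prior s2^-1. Stack: []
Reduced word: (empty)

Answer: yes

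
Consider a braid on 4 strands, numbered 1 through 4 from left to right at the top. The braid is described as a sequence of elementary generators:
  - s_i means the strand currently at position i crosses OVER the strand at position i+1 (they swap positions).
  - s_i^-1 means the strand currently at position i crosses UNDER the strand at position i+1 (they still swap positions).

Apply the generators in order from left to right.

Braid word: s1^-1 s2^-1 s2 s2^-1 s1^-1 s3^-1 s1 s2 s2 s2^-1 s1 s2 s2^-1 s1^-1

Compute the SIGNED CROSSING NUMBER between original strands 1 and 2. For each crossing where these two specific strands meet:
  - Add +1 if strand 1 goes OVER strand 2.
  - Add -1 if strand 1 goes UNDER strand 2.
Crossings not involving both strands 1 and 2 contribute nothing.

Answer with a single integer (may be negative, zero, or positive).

Gen 1: 1 under 2. Both 1&2? yes. Contrib: -1. Sum: -1
Gen 2: crossing 1x3. Both 1&2? no. Sum: -1
Gen 3: crossing 3x1. Both 1&2? no. Sum: -1
Gen 4: crossing 1x3. Both 1&2? no. Sum: -1
Gen 5: crossing 2x3. Both 1&2? no. Sum: -1
Gen 6: crossing 1x4. Both 1&2? no. Sum: -1
Gen 7: crossing 3x2. Both 1&2? no. Sum: -1
Gen 8: crossing 3x4. Both 1&2? no. Sum: -1
Gen 9: crossing 4x3. Both 1&2? no. Sum: -1
Gen 10: crossing 3x4. Both 1&2? no. Sum: -1
Gen 11: crossing 2x4. Both 1&2? no. Sum: -1
Gen 12: crossing 2x3. Both 1&2? no. Sum: -1
Gen 13: crossing 3x2. Both 1&2? no. Sum: -1
Gen 14: crossing 4x2. Both 1&2? no. Sum: -1

Answer: -1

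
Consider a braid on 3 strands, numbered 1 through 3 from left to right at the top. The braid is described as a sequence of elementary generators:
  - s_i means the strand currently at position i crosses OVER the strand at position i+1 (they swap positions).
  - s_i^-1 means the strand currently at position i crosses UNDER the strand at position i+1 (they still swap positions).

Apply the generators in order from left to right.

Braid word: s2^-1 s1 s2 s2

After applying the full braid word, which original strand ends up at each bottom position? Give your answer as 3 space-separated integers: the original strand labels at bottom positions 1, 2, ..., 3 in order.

Answer: 3 1 2

Derivation:
Gen 1 (s2^-1): strand 2 crosses under strand 3. Perm now: [1 3 2]
Gen 2 (s1): strand 1 crosses over strand 3. Perm now: [3 1 2]
Gen 3 (s2): strand 1 crosses over strand 2. Perm now: [3 2 1]
Gen 4 (s2): strand 2 crosses over strand 1. Perm now: [3 1 2]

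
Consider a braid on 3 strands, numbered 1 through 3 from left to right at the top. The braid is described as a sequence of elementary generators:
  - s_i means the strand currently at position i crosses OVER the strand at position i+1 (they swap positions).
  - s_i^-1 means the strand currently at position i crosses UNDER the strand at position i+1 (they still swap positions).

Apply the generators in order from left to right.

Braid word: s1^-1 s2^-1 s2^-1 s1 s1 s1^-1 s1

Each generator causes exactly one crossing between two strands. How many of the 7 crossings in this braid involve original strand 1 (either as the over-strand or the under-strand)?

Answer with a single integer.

Answer: 7

Derivation:
Gen 1: crossing 1x2. Involves strand 1? yes. Count so far: 1
Gen 2: crossing 1x3. Involves strand 1? yes. Count so far: 2
Gen 3: crossing 3x1. Involves strand 1? yes. Count so far: 3
Gen 4: crossing 2x1. Involves strand 1? yes. Count so far: 4
Gen 5: crossing 1x2. Involves strand 1? yes. Count so far: 5
Gen 6: crossing 2x1. Involves strand 1? yes. Count so far: 6
Gen 7: crossing 1x2. Involves strand 1? yes. Count so far: 7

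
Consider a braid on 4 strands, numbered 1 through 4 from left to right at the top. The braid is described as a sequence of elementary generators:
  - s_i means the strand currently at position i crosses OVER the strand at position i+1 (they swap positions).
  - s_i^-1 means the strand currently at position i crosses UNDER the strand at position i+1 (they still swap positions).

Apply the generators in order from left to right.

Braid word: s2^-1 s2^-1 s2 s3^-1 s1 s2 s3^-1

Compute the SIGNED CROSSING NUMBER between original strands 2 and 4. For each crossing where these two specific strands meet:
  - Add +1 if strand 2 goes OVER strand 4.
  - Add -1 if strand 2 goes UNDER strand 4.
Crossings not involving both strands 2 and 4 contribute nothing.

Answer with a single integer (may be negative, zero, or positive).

Gen 1: crossing 2x3. Both 2&4? no. Sum: 0
Gen 2: crossing 3x2. Both 2&4? no. Sum: 0
Gen 3: crossing 2x3. Both 2&4? no. Sum: 0
Gen 4: 2 under 4. Both 2&4? yes. Contrib: -1. Sum: -1
Gen 5: crossing 1x3. Both 2&4? no. Sum: -1
Gen 6: crossing 1x4. Both 2&4? no. Sum: -1
Gen 7: crossing 1x2. Both 2&4? no. Sum: -1

Answer: -1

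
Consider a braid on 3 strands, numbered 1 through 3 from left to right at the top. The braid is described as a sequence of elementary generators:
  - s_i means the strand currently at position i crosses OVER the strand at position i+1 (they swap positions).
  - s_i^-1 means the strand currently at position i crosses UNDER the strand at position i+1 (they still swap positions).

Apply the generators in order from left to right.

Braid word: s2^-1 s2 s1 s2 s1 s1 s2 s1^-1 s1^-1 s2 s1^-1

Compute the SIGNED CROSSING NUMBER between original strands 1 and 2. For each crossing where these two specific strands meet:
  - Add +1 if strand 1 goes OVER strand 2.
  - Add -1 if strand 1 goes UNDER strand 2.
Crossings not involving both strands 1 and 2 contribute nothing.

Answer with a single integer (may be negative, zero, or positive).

Gen 1: crossing 2x3. Both 1&2? no. Sum: 0
Gen 2: crossing 3x2. Both 1&2? no. Sum: 0
Gen 3: 1 over 2. Both 1&2? yes. Contrib: +1. Sum: 1
Gen 4: crossing 1x3. Both 1&2? no. Sum: 1
Gen 5: crossing 2x3. Both 1&2? no. Sum: 1
Gen 6: crossing 3x2. Both 1&2? no. Sum: 1
Gen 7: crossing 3x1. Both 1&2? no. Sum: 1
Gen 8: 2 under 1. Both 1&2? yes. Contrib: +1. Sum: 2
Gen 9: 1 under 2. Both 1&2? yes. Contrib: -1. Sum: 1
Gen 10: crossing 1x3. Both 1&2? no. Sum: 1
Gen 11: crossing 2x3. Both 1&2? no. Sum: 1

Answer: 1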